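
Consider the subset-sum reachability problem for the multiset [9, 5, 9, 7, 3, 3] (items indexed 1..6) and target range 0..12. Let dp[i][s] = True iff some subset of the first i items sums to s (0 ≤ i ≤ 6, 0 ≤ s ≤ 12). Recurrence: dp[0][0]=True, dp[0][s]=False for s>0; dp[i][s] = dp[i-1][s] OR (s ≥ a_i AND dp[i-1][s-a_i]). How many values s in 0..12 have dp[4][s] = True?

5

i\s   0   1   2   3   4   5   6   7   8   9  10  11  12
  0   T   F   F   F   F   F   F   F   F   F   F   F   F
  1   T   F   F   F   F   F   F   F   F   T   F   F   F
  2   T   F   F   F   F   T   F   F   F   T   F   F   F
  3   T   F   F   F   F   T   F   F   F   T   F   F   F
  4   T   F   F   F   F   T   F   T   F   T   F   F   T
  5   T   F   F   T   F   T   F   T   T   T   T   F   T
  6   T   F   F   T   F   T   T   T   T   T   T   T   T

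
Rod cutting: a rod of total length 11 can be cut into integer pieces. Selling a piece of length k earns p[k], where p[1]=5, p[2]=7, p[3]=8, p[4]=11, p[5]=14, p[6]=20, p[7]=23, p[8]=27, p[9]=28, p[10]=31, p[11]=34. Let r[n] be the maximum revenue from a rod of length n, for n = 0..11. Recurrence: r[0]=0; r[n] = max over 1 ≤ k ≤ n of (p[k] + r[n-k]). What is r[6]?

30

   n    0    1    2    3    4    5    6    7    8    9   10   11
r[n]    0    5   10   15   20   25   30   35   40   45   50   55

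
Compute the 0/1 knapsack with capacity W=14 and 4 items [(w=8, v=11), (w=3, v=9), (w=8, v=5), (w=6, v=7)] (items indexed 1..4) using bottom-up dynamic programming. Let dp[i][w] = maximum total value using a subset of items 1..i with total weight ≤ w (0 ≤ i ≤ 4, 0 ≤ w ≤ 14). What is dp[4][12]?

20

i\w   0   1   2   3   4   5   6   7   8   9  10  11  12  13  14
  0   0   0   0   0   0   0   0   0   0   0   0   0   0   0   0
  1   0   0   0   0   0   0   0   0  11  11  11  11  11  11  11
  2   0   0   0   9   9   9   9   9  11  11  11  20  20  20  20
  3   0   0   0   9   9   9   9   9  11  11  11  20  20  20  20
  4   0   0   0   9   9   9   9   9  11  16  16  20  20  20  20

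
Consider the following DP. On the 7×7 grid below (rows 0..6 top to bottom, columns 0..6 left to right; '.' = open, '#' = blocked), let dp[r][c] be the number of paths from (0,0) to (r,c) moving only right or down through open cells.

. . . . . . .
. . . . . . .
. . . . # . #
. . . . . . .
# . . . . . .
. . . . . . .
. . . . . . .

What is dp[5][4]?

r\c   0   1   2   3   4   5   6
  0   1   1   1   1   1   1   1
  1   1   2   3   4   5   6   7
  2   1   3   6  10   0   6   0
  3   1   4  10  20  20  26  26
  4   0   4  14  34  54  80 106
  5   0   4  18  52 106 186 292
  6   0   4  22  74 180 366 658

106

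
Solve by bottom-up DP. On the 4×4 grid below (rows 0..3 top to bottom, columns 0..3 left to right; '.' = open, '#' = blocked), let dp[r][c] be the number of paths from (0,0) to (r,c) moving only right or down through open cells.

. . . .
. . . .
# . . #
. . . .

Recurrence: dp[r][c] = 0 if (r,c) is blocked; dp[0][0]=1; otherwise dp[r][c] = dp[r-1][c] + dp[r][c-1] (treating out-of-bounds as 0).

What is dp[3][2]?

7

r\c   0   1   2   3
  0   1   1   1   1
  1   1   2   3   4
  2   0   2   5   0
  3   0   2   7   7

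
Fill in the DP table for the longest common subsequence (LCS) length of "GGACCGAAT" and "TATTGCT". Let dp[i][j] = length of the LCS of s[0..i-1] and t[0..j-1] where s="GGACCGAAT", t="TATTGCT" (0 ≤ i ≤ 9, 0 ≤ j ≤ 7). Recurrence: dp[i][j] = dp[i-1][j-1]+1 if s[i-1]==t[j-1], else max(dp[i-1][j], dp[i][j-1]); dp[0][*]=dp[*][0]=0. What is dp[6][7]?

2

   ''  T  A  T  T  G  C  T
''  0  0  0  0  0  0  0  0
 G  0  0  0  0  0  1  1  1
 G  0  0  0  0  0  1  1  1
 A  0  0  1  1  1  1  1  1
 C  0  0  1  1  1  1  2  2
 C  0  0  1  1  1  1  2  2
 G  0  0  1  1  1  2  2  2
 A  0  0  1  1  1  2  2  2
 A  0  0  1  1  1  2  2  2
 T  0  1  1  2  2  2  2  3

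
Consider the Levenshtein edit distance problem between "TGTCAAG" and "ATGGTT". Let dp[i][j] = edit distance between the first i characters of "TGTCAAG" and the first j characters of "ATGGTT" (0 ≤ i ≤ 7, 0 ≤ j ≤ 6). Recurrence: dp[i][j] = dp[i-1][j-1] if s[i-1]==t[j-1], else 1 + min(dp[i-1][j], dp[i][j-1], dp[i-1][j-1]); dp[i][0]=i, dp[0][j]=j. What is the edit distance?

   ''  A  T  G  G  T  T
''  0  1  2  3  4  5  6
 T  1  1  1  2  3  4  5
 G  2  2  2  1  2  3  4
 T  3  3  2  2  2  2  3
 C  4  4  3  3  3  3  3
 A  5  4  4  4  4  4  4
 A  6  5  5  5  5  5  5
 G  7  6  6  5  5  6  6

6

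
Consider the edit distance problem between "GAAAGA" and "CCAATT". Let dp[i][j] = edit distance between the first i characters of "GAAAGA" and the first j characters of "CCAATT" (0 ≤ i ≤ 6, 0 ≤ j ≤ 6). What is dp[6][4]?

4

   ''  C  C  A  A  T  T
''  0  1  2  3  4  5  6
 G  1  1  2  3  4  5  6
 A  2  2  2  2  3  4  5
 A  3  3  3  2  2  3  4
 A  4  4  4  3  2  3  4
 G  5  5  5  4  3  3  4
 A  6  6  6  5  4  4  4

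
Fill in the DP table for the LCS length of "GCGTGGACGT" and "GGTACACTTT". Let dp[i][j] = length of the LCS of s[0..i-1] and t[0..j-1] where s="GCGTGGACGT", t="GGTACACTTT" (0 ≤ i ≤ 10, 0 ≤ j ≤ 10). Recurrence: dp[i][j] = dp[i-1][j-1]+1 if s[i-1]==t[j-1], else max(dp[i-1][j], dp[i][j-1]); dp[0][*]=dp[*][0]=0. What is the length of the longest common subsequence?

   ''  G  G  T  A  C  A  C  T  T  T
''  0  0  0  0  0  0  0  0  0  0  0
 G  0  1  1  1  1  1  1  1  1  1  1
 C  0  1  1  1  1  2  2  2  2  2  2
 G  0  1  2  2  2  2  2  2  2  2  2
 T  0  1  2  3  3  3  3  3  3  3  3
 G  0  1  2  3  3  3  3  3  3  3  3
 G  0  1  2  3  3  3  3  3  3  3  3
 A  0  1  2  3  4  4  4  4  4  4  4
 C  0  1  2  3  4  5  5  5  5  5  5
 G  0  1  2  3  4  5  5  5  5  5  5
 T  0  1  2  3  4  5  5  5  6  6  6

6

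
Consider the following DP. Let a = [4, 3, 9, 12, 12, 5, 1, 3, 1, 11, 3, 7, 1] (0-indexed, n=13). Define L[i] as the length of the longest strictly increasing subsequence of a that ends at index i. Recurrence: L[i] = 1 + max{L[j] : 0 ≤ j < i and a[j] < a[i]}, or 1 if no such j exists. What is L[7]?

   i    0    1    2    3    4    5    6    7    8    9   10   11   12
a[i]    4    3    9   12   12    5    1    3    1   11    3    7    1
L[i]    1    1    2    3    3    2    1    2    1    3    2    3    1

2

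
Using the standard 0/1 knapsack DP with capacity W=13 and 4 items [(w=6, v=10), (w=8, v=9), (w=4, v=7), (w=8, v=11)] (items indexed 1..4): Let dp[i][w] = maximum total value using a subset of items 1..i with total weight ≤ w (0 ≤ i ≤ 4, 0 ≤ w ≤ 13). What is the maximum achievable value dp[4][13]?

i\w   0   1   2   3   4   5   6   7   8   9  10  11  12  13
  0   0   0   0   0   0   0   0   0   0   0   0   0   0   0
  1   0   0   0   0   0   0  10  10  10  10  10  10  10  10
  2   0   0   0   0   0   0  10  10  10  10  10  10  10  10
  3   0   0   0   0   7   7  10  10  10  10  17  17  17  17
  4   0   0   0   0   7   7  10  10  11  11  17  17  18  18

18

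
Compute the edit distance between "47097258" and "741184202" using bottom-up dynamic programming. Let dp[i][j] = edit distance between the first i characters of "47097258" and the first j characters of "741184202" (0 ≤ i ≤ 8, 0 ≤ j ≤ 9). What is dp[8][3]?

7

   ''  7  4  1  1  8  4  2  0  2
''  0  1  2  3  4  5  6  7  8  9
 4  1  1  1  2  3  4  5  6  7  8
 7  2  1  2  2  3  4  5  6  7  8
 0  3  2  2  3  3  4  5  6  6  7
 9  4  3  3  3  4  4  5  6  7  7
 7  5  4  4  4  4  5  5  6  7  8
 2  6  5  5  5  5  5  6  5  6  7
 5  7  6  6  6  6  6  6  6  6  7
 8  8  7  7  7  7  6  7  7  7  7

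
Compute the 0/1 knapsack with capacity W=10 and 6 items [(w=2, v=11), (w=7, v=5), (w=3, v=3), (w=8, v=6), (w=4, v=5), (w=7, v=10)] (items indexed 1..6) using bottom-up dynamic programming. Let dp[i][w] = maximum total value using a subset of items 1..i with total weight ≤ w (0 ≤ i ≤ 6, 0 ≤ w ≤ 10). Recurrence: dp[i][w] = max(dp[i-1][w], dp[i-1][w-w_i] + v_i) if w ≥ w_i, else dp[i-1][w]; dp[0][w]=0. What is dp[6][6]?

16

i\w   0   1   2   3   4   5   6   7   8   9  10
  0   0   0   0   0   0   0   0   0   0   0   0
  1   0   0  11  11  11  11  11  11  11  11  11
  2   0   0  11  11  11  11  11  11  11  16  16
  3   0   0  11  11  11  14  14  14  14  16  16
  4   0   0  11  11  11  14  14  14  14  16  17
  5   0   0  11  11  11  14  16  16  16  19  19
  6   0   0  11  11  11  14  16  16  16  21  21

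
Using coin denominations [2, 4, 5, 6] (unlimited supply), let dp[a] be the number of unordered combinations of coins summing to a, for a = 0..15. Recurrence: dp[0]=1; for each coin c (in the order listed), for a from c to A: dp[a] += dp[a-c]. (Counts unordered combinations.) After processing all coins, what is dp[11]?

after  coin     0     1     2     3     4     5     6     7     8     9    10    11    12    13    14    15
          2     1     0     1     0     1     0     1     0     1     0     1     0     1     0     1     0
          4     1     0     1     0     2     0     2     0     3     0     3     0     4     0     4     0
          5     1     0     1     0     2     1     2     1     3     2     4     2     5     3     6     4
          6     1     0     1     0     2     1     3     1     4     2     6     3     8     4    10     6

3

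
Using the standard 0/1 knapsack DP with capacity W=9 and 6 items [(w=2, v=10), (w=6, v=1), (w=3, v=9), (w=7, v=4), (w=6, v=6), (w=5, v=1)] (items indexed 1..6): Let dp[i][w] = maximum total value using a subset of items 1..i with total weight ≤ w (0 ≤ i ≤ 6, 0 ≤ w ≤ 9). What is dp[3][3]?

10

i\w   0   1   2   3   4   5   6   7   8   9
  0   0   0   0   0   0   0   0   0   0   0
  1   0   0  10  10  10  10  10  10  10  10
  2   0   0  10  10  10  10  10  10  11  11
  3   0   0  10  10  10  19  19  19  19  19
  4   0   0  10  10  10  19  19  19  19  19
  5   0   0  10  10  10  19  19  19  19  19
  6   0   0  10  10  10  19  19  19  19  19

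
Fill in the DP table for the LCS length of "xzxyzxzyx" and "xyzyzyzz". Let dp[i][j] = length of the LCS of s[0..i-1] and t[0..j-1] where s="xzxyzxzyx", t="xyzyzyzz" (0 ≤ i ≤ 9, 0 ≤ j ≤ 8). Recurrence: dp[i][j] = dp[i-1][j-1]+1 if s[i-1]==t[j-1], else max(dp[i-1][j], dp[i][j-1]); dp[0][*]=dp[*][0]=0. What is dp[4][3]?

2

   ''  x  y  z  y  z  y  z  z
''  0  0  0  0  0  0  0  0  0
 x  0  1  1  1  1  1  1  1  1
 z  0  1  1  2  2  2  2  2  2
 x  0  1  1  2  2  2  2  2  2
 y  0  1  2  2  3  3  3  3  3
 z  0  1  2  3  3  4  4  4  4
 x  0  1  2  3  3  4  4  4  4
 z  0  1  2  3  3  4  4  5  5
 y  0  1  2  3  4  4  5  5  5
 x  0  1  2  3  4  4  5  5  5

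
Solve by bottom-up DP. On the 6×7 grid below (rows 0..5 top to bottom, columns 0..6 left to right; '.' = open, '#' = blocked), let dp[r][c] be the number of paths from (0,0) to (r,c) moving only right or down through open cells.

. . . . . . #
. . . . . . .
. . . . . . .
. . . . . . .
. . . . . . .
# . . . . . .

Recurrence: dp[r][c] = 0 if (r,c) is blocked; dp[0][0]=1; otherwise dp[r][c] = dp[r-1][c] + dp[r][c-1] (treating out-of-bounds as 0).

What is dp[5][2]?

20

r\c   0   1   2   3   4   5   6
  0   1   1   1   1   1   1   0
  1   1   2   3   4   5   6   6
  2   1   3   6  10  15  21  27
  3   1   4  10  20  35  56  83
  4   1   5  15  35  70 126 209
  5   0   5  20  55 125 251 460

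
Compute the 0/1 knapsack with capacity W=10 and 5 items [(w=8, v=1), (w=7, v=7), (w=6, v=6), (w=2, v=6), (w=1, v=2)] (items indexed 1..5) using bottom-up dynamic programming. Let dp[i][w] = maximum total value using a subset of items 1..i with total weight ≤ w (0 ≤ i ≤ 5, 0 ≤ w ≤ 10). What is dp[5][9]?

14

i\w   0   1   2   3   4   5   6   7   8   9  10
  0   0   0   0   0   0   0   0   0   0   0   0
  1   0   0   0   0   0   0   0   0   1   1   1
  2   0   0   0   0   0   0   0   7   7   7   7
  3   0   0   0   0   0   0   6   7   7   7   7
  4   0   0   6   6   6   6   6   7  12  13  13
  5   0   2   6   8   8   8   8   8  12  14  15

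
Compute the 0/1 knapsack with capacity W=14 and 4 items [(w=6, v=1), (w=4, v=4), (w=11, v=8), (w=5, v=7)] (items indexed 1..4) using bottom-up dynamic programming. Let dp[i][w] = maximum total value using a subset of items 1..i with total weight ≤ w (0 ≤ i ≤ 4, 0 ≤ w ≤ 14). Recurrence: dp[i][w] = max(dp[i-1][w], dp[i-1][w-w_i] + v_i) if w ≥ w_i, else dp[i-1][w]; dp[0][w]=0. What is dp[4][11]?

11

i\w   0   1   2   3   4   5   6   7   8   9  10  11  12  13  14
  0   0   0   0   0   0   0   0   0   0   0   0   0   0   0   0
  1   0   0   0   0   0   0   1   1   1   1   1   1   1   1   1
  2   0   0   0   0   4   4   4   4   4   4   5   5   5   5   5
  3   0   0   0   0   4   4   4   4   4   4   5   8   8   8   8
  4   0   0   0   0   4   7   7   7   7  11  11  11  11  11  11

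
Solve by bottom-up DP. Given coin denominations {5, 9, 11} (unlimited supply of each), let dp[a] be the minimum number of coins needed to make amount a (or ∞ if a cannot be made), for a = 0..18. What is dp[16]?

2

 a  0  1  2  3  4  5  6  7  8  9 10 11 12 13 14 15 16 17 18
dp  0  -  -  -  -  1  -  -  -  1  2  1  -  -  2  3  2  -  2
(- denotes ∞ / unreachable)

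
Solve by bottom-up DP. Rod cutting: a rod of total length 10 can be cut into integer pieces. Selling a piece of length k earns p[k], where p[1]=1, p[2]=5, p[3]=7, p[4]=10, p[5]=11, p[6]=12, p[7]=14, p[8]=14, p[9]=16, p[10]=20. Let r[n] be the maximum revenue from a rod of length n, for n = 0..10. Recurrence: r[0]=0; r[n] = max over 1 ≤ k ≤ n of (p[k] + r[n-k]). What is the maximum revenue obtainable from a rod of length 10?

25

   n    0    1    2    3    4    5    6    7    8    9   10
r[n]    0    1    5    7   10   12   15   17   20   22   25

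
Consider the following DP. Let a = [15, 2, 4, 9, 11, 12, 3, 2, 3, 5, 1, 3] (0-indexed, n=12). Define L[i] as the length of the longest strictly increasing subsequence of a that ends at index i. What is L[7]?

1

   i    0    1    2    3    4    5    6    7    8    9   10   11
a[i]   15    2    4    9   11   12    3    2    3    5    1    3
L[i]    1    1    2    3    4    5    2    1    2    3    1    2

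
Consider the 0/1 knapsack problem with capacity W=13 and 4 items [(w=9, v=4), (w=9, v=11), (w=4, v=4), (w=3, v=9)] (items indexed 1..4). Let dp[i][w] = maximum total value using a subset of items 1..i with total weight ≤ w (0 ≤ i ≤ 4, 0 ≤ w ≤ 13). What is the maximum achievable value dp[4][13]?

20

i\w   0   1   2   3   4   5   6   7   8   9  10  11  12  13
  0   0   0   0   0   0   0   0   0   0   0   0   0   0   0
  1   0   0   0   0   0   0   0   0   0   4   4   4   4   4
  2   0   0   0   0   0   0   0   0   0  11  11  11  11  11
  3   0   0   0   0   4   4   4   4   4  11  11  11  11  15
  4   0   0   0   9   9   9   9  13  13  13  13  13  20  20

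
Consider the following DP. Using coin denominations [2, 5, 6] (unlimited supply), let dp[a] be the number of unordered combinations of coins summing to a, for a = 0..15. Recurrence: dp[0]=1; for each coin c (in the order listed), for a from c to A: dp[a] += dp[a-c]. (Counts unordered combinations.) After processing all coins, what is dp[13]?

2

after  coin     0     1     2     3     4     5     6     7     8     9    10    11    12    13    14    15
          2     1     0     1     0     1     0     1     0     1     0     1     0     1     0     1     0
          5     1     0     1     0     1     1     1     1     1     1     2     1     2     1     2     2
          6     1     0     1     0     1     1     2     1     2     1     3     2     4     2     4     3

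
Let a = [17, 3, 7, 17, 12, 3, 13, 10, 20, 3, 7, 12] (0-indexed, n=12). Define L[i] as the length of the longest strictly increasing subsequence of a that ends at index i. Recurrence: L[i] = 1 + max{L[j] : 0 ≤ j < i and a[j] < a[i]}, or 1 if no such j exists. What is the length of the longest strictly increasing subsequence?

   i    0    1    2    3    4    5    6    7    8    9   10   11
a[i]   17    3    7   17   12    3   13   10   20    3    7   12
L[i]    1    1    2    3    3    1    4    3    5    1    2    4

5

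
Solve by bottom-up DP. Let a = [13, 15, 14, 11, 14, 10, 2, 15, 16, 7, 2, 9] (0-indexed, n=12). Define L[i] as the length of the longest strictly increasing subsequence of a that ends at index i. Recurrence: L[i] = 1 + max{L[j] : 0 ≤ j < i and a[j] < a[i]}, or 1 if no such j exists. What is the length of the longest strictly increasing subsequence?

   i    0    1    2    3    4    5    6    7    8    9   10   11
a[i]   13   15   14   11   14   10    2   15   16    7    2    9
L[i]    1    2    2    1    2    1    1    3    4    2    1    3

4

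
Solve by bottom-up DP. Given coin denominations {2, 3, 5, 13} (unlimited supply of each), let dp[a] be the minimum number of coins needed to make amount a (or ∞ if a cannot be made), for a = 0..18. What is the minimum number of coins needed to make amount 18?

 a  0  1  2  3  4  5  6  7  8  9 10 11 12 13 14 15 16 17 18
dp  0  -  1  1  2  1  2  2  2  3  2  3  3  1  4  2  2  3  2
(- denotes ∞ / unreachable)

2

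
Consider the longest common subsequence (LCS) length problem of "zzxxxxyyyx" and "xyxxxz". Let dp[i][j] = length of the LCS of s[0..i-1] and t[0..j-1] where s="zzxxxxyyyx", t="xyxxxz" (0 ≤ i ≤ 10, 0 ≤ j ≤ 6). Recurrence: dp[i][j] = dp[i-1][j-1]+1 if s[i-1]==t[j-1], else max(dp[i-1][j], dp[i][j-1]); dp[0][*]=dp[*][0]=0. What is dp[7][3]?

   ''  x  y  x  x  x  z
''  0  0  0  0  0  0  0
 z  0  0  0  0  0  0  1
 z  0  0  0  0  0  0  1
 x  0  1  1  1  1  1  1
 x  0  1  1  2  2  2  2
 x  0  1  1  2  3  3  3
 x  0  1  1  2  3  4  4
 y  0  1  2  2  3  4  4
 y  0  1  2  2  3  4  4
 y  0  1  2  2  3  4  4
 x  0  1  2  3  3  4  4

2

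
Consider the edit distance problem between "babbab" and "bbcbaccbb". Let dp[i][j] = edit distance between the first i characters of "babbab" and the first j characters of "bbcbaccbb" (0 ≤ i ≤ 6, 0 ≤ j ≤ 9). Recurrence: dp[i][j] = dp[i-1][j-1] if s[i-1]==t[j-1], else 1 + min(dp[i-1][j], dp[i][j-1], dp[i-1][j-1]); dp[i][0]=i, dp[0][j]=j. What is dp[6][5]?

3

   ''  b  b  c  b  a  c  c  b  b
''  0  1  2  3  4  5  6  7  8  9
 b  1  0  1  2  3  4  5  6  7  8
 a  2  1  1  2  3  3  4  5  6  7
 b  3  2  1  2  2  3  4  5  5  6
 b  4  3  2  2  2  3  4  5  5  5
 a  5  4  3  3  3  2  3  4  5  6
 b  6  5  4  4  3  3  3  4  4  5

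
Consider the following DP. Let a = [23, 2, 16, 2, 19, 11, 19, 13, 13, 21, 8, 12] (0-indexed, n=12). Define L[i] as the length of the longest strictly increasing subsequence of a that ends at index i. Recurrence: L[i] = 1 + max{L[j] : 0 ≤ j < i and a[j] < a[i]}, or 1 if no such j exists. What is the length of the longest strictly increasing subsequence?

4

   i    0    1    2    3    4    5    6    7    8    9   10   11
a[i]   23    2   16    2   19   11   19   13   13   21    8   12
L[i]    1    1    2    1    3    2    3    3    3    4    2    3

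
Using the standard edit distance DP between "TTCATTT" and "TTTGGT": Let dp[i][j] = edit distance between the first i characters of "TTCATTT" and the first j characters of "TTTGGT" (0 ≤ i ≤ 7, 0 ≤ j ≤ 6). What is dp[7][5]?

4

   ''  T  T  T  G  G  T
''  0  1  2  3  4  5  6
 T  1  0  1  2  3  4  5
 T  2  1  0  1  2  3  4
 C  3  2  1  1  2  3  4
 A  4  3  2  2  2  3  4
 T  5  4  3  2  3  3  3
 T  6  5  4  3  3  4  3
 T  7  6  5  4  4  4  4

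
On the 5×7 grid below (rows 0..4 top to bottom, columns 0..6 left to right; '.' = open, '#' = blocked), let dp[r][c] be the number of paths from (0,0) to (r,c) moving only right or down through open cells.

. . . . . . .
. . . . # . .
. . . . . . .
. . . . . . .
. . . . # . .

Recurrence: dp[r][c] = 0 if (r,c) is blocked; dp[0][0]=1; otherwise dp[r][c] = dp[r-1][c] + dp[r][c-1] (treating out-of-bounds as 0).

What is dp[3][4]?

r\c   0   1   2   3   4   5   6
  0   1   1   1   1   1   1   1
  1   1   2   3   4   0   1   2
  2   1   3   6  10  10  11  13
  3   1   4  10  20  30  41  54
  4   1   5  15  35   0  41  95

30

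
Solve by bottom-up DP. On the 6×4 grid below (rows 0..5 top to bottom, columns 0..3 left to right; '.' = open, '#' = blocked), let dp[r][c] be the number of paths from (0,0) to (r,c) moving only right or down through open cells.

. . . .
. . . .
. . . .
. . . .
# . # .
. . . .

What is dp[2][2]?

6

r\c   0   1   2   3
  0   1   1   1   1
  1   1   2   3   4
  2   1   3   6  10
  3   1   4  10  20
  4   0   4   0  20
  5   0   4   4  24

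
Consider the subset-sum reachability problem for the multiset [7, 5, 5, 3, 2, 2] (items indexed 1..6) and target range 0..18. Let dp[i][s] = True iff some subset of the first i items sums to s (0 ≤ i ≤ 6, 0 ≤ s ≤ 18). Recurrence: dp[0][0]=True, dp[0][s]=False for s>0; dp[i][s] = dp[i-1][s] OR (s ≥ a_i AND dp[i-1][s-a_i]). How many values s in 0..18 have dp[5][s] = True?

13

i\s   0   1   2   3   4   5   6   7   8   9  10  11  12  13  14  15  16  17  18
  0   T   F   F   F   F   F   F   F   F   F   F   F   F   F   F   F   F   F   F
  1   T   F   F   F   F   F   F   T   F   F   F   F   F   F   F   F   F   F   F
  2   T   F   F   F   F   T   F   T   F   F   F   F   T   F   F   F   F   F   F
  3   T   F   F   F   F   T   F   T   F   F   T   F   T   F   F   F   F   T   F
  4   T   F   F   T   F   T   F   T   T   F   T   F   T   T   F   T   F   T   F
  5   T   F   T   T   F   T   F   T   T   T   T   F   T   T   T   T   F   T   F
  6   T   F   T   T   T   T   F   T   T   T   T   T   T   T   T   T   T   T   F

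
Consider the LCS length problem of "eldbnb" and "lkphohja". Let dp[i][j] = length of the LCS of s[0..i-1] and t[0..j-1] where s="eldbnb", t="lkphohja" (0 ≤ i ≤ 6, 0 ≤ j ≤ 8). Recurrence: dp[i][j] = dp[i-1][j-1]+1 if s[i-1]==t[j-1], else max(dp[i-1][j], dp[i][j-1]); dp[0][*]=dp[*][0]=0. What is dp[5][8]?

   ''  l  k  p  h  o  h  j  a
''  0  0  0  0  0  0  0  0  0
 e  0  0  0  0  0  0  0  0  0
 l  0  1  1  1  1  1  1  1  1
 d  0  1  1  1  1  1  1  1  1
 b  0  1  1  1  1  1  1  1  1
 n  0  1  1  1  1  1  1  1  1
 b  0  1  1  1  1  1  1  1  1

1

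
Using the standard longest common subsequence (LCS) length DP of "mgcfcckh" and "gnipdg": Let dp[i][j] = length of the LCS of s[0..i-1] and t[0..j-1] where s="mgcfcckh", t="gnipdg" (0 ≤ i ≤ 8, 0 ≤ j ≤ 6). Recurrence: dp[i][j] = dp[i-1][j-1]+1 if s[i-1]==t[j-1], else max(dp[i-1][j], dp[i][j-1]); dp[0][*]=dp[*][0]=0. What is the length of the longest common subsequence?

   ''  g  n  i  p  d  g
''  0  0  0  0  0  0  0
 m  0  0  0  0  0  0  0
 g  0  1  1  1  1  1  1
 c  0  1  1  1  1  1  1
 f  0  1  1  1  1  1  1
 c  0  1  1  1  1  1  1
 c  0  1  1  1  1  1  1
 k  0  1  1  1  1  1  1
 h  0  1  1  1  1  1  1

1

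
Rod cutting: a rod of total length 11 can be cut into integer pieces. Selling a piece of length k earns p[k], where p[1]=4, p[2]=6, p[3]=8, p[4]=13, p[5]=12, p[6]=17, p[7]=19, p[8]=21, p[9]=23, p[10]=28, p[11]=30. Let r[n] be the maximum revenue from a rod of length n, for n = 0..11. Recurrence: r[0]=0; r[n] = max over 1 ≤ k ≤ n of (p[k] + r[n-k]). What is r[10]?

40

   n    0    1    2    3    4    5    6    7    8    9   10   11
r[n]    0    4    8   12   16   20   24   28   32   36   40   44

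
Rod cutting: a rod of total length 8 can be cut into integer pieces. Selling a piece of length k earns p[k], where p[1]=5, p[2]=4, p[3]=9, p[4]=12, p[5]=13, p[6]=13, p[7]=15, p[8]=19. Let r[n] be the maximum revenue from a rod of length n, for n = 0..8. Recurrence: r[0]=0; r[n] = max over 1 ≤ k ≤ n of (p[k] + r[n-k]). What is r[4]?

   n    0    1    2    3    4    5    6    7    8
r[n]    0    5   10   15   20   25   30   35   40

20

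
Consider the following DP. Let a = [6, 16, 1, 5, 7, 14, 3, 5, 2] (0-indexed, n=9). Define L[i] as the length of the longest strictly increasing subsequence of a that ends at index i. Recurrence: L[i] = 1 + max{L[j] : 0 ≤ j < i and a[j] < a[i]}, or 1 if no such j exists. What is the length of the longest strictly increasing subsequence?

   i    0    1    2    3    4    5    6    7    8
a[i]    6   16    1    5    7   14    3    5    2
L[i]    1    2    1    2    3    4    2    3    2

4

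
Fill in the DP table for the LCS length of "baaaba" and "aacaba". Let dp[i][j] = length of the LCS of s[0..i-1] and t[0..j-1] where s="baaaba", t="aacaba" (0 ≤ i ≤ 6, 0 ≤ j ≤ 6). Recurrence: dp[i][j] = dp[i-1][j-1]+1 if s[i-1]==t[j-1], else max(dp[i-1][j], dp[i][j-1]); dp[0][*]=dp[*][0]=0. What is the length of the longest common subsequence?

   ''  a  a  c  a  b  a
''  0  0  0  0  0  0  0
 b  0  0  0  0  0  1  1
 a  0  1  1  1  1  1  2
 a  0  1  2  2  2  2  2
 a  0  1  2  2  3  3  3
 b  0  1  2  2  3  4  4
 a  0  1  2  2  3  4  5

5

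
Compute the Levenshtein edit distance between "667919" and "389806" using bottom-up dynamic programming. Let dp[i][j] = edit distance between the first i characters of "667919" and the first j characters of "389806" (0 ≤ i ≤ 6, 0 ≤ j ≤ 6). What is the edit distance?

   ''  3  8  9  8  0  6
''  0  1  2  3  4  5  6
 6  1  1  2  3  4  5  5
 6  2  2  2  3  4  5  5
 7  3  3  3  3  4  5  6
 9  4  4  4  3  4  5  6
 1  5  5  5  4  4  5  6
 9  6  6  6  5  5  5  6

6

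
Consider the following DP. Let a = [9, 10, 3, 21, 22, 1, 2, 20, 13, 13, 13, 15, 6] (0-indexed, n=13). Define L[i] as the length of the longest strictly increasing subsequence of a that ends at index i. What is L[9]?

   i    0    1    2    3    4    5    6    7    8    9   10   11   12
a[i]    9   10    3   21   22    1    2   20   13   13   13   15    6
L[i]    1    2    1    3    4    1    2    3    3    3    3    4    3

3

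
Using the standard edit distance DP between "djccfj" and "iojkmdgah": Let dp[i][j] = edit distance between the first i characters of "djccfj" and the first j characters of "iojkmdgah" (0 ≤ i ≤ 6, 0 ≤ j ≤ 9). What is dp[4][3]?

   ''  i  o  j  k  m  d  g  a  h
''  0  1  2  3  4  5  6  7  8  9
 d  1  1  2  3  4  5  5  6  7  8
 j  2  2  2  2  3  4  5  6  7  8
 c  3  3  3  3  3  4  5  6  7  8
 c  4  4  4  4  4  4  5  6  7  8
 f  5  5  5  5  5  5  5  6  7  8
 j  6  6  6  5  6  6  6  6  7  8

4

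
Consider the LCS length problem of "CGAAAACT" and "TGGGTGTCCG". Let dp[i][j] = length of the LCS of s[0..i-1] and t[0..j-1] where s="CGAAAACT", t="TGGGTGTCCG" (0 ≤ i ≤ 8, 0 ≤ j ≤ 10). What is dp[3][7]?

1

   ''  T  G  G  G  T  G  T  C  C  G
''  0  0  0  0  0  0  0  0  0  0  0
 C  0  0  0  0  0  0  0  0  1  1  1
 G  0  0  1  1  1  1  1  1  1  1  2
 A  0  0  1  1  1  1  1  1  1  1  2
 A  0  0  1  1  1  1  1  1  1  1  2
 A  0  0  1  1  1  1  1  1  1  1  2
 A  0  0  1  1  1  1  1  1  1  1  2
 C  0  0  1  1  1  1  1  1  2  2  2
 T  0  1  1  1  1  2  2  2  2  2  2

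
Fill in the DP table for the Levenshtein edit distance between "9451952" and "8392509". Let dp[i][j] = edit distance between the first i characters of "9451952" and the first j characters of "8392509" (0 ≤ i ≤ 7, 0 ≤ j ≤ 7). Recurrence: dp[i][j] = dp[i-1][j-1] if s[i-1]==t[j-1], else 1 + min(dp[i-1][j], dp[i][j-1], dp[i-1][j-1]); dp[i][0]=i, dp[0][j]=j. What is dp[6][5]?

   ''  8  3  9  2  5  0  9
''  0  1  2  3  4  5  6  7
 9  1  1  2  2  3  4  5  6
 4  2  2  2  3  3  4  5  6
 5  3  3  3  3  4  3  4  5
 1  4  4  4  4  4  4  4  5
 9  5  5  5  4  5  5  5  4
 5  6  6  6  5  5  5  6  5
 2  7  7  7  6  5  6  6  6

5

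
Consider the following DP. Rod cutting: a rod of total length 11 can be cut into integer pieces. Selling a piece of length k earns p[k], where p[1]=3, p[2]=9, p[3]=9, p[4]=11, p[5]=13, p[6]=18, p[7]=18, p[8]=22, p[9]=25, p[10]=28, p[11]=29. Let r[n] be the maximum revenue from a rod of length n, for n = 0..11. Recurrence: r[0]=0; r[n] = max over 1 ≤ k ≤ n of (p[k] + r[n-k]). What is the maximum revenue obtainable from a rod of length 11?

48

   n    0    1    2    3    4    5    6    7    8    9   10   11
r[n]    0    3    9   12   18   21   27   30   36   39   45   48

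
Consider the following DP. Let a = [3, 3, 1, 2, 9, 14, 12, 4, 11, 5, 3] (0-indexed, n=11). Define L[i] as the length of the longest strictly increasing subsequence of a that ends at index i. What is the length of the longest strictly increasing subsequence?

4

   i    0    1    2    3    4    5    6    7    8    9   10
a[i]    3    3    1    2    9   14   12    4   11    5    3
L[i]    1    1    1    2    3    4    4    3    4    4    3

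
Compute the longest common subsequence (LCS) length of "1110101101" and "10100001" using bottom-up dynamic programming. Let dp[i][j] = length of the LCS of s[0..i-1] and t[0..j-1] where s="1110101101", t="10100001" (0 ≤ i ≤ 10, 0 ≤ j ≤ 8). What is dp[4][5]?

3

   ''  1  0  1  0  0  0  0  1
''  0  0  0  0  0  0  0  0  0
 1  0  1  1  1  1  1  1  1  1
 1  0  1  1  2  2  2  2  2  2
 1  0  1  1  2  2  2  2  2  3
 0  0  1  2  2  3  3  3  3  3
 1  0  1  2  3  3  3  3  3  4
 0  0  1  2  3  4  4  4  4  4
 1  0  1  2  3  4  4  4  4  5
 1  0  1  2  3  4  4  4  4  5
 0  0  1  2  3  4  5  5  5  5
 1  0  1  2  3  4  5  5  5  6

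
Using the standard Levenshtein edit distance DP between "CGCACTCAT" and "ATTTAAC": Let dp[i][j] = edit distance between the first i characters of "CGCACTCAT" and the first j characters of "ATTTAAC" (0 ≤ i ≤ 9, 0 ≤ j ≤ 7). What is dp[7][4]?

5

   ''  A  T  T  T  A  A  C
''  0  1  2  3  4  5  6  7
 C  1  1  2  3  4  5  6  6
 G  2  2  2  3  4  5  6  7
 C  3  3  3  3  4  5  6  6
 A  4  3  4  4  4  4  5  6
 C  5  4  4  5  5  5  5  5
 T  6  5  4  4  5  6  6  6
 C  7  6  5  5  5  6  7  6
 A  8  7  6  6  6  5  6  7
 T  9  8  7  6  6  6  6  7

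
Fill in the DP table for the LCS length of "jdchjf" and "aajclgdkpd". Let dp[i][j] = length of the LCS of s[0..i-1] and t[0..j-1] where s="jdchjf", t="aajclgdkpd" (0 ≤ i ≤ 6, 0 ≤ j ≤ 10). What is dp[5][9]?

2

   ''  a  a  j  c  l  g  d  k  p  d
''  0  0  0  0  0  0  0  0  0  0  0
 j  0  0  0  1  1  1  1  1  1  1  1
 d  0  0  0  1  1  1  1  2  2  2  2
 c  0  0  0  1  2  2  2  2  2  2  2
 h  0  0  0  1  2  2  2  2  2  2  2
 j  0  0  0  1  2  2  2  2  2  2  2
 f  0  0  0  1  2  2  2  2  2  2  2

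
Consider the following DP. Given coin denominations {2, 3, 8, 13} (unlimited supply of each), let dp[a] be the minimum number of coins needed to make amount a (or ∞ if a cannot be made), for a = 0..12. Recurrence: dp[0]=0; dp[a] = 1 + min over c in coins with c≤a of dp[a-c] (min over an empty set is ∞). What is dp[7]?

3

 a  0  1  2  3  4  5  6  7  8  9 10 11 12
dp  0  -  1  1  2  2  2  3  1  3  2  2  3
(- denotes ∞ / unreachable)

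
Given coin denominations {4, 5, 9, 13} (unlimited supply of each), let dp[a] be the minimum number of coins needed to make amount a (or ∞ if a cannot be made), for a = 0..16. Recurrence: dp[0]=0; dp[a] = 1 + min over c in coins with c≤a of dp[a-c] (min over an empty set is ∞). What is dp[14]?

2

 a  0  1  2  3  4  5  6  7  8  9 10 11 12 13 14 15 16
dp  0  -  -  -  1  1  -  -  2  1  2  -  3  1  2  3  4
(- denotes ∞ / unreachable)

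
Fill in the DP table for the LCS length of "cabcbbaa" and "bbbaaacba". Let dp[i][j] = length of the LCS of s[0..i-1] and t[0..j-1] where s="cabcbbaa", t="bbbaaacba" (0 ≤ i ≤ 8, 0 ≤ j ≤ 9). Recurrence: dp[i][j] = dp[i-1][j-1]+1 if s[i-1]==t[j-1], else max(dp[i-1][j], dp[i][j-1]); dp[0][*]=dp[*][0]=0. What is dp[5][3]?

2

   ''  b  b  b  a  a  a  c  b  a
''  0  0  0  0  0  0  0  0  0  0
 c  0  0  0  0  0  0  0  1  1  1
 a  0  0  0  0  1  1  1  1  1  2
 b  0  1  1  1  1  1  1  1  2  2
 c  0  1  1  1  1  1  1  2  2  2
 b  0  1  2  2  2  2  2  2  3  3
 b  0  1  2  3  3  3  3  3  3  3
 a  0  1  2  3  4  4  4  4  4  4
 a  0  1  2  3  4  5  5  5  5  5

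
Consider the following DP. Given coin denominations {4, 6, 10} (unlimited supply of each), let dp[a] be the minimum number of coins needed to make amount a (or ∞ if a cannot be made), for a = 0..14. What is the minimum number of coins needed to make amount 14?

 a  0  1  2  3  4  5  6  7  8  9 10 11 12 13 14
dp  0  -  -  -  1  -  1  -  2  -  1  -  2  -  2
(- denotes ∞ / unreachable)

2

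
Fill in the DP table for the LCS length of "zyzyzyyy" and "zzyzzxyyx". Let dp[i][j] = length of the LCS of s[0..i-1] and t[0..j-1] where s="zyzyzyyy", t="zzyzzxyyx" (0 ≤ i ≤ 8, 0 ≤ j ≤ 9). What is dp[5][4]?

4

   ''  z  z  y  z  z  x  y  y  x
''  0  0  0  0  0  0  0  0  0  0
 z  0  1  1  1  1  1  1  1  1  1
 y  0  1  1  2  2  2  2  2  2  2
 z  0  1  2  2  3  3  3  3  3  3
 y  0  1  2  3  3  3  3  4  4  4
 z  0  1  2  3  4  4  4  4  4  4
 y  0  1  2  3  4  4  4  5  5  5
 y  0  1  2  3  4  4  4  5  6  6
 y  0  1  2  3  4  4  4  5  6  6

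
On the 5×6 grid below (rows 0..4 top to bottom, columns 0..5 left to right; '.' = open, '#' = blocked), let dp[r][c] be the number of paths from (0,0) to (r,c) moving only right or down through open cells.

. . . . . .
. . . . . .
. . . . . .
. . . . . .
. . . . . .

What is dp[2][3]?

10

r\c   0   1   2   3   4   5
  0   1   1   1   1   1   1
  1   1   2   3   4   5   6
  2   1   3   6  10  15  21
  3   1   4  10  20  35  56
  4   1   5  15  35  70 126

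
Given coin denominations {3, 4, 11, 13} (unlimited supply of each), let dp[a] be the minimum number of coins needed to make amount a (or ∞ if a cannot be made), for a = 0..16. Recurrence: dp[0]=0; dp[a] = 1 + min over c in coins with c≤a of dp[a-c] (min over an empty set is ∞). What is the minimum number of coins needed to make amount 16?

2

 a  0  1  2  3  4  5  6  7  8  9 10 11 12 13 14 15 16
dp  0  -  -  1  1  -  2  2  2  3  3  1  3  1  2  2  2
(- denotes ∞ / unreachable)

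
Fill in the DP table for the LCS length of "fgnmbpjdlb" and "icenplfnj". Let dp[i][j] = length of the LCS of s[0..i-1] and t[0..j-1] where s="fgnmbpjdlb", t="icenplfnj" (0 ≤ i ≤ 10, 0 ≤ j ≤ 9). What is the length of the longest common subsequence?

   ''  i  c  e  n  p  l  f  n  j
''  0  0  0  0  0  0  0  0  0  0
 f  0  0  0  0  0  0  0  1  1  1
 g  0  0  0  0  0  0  0  1  1  1
 n  0  0  0  0  1  1  1  1  2  2
 m  0  0  0  0  1  1  1  1  2  2
 b  0  0  0  0  1  1  1  1  2  2
 p  0  0  0  0  1  2  2  2  2  2
 j  0  0  0  0  1  2  2  2  2  3
 d  0  0  0  0  1  2  2  2  2  3
 l  0  0  0  0  1  2  3  3  3  3
 b  0  0  0  0  1  2  3  3  3  3

3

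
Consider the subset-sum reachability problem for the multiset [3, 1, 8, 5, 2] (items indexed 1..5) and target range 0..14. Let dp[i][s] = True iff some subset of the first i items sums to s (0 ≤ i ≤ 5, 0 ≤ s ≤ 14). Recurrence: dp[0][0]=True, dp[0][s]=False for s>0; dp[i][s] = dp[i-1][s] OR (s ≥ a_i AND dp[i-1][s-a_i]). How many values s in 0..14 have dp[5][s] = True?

i\s   0   1   2   3   4   5   6   7   8   9  10  11  12  13  14
  0   T   F   F   F   F   F   F   F   F   F   F   F   F   F   F
  1   T   F   F   T   F   F   F   F   F   F   F   F   F   F   F
  2   T   T   F   T   T   F   F   F   F   F   F   F   F   F   F
  3   T   T   F   T   T   F   F   F   T   T   F   T   T   F   F
  4   T   T   F   T   T   T   T   F   T   T   F   T   T   T   T
  5   T   T   T   T   T   T   T   T   T   T   T   T   T   T   T

15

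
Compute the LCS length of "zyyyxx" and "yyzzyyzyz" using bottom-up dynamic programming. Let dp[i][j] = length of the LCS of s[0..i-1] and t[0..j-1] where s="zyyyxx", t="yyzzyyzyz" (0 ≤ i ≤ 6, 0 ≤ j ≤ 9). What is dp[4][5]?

   ''  y  y  z  z  y  y  z  y  z
''  0  0  0  0  0  0  0  0  0  0
 z  0  0  0  1  1  1  1  1  1  1
 y  0  1  1  1  1  2  2  2  2  2
 y  0  1  2  2  2  2  3  3  3  3
 y  0  1  2  2  2  3  3  3  4  4
 x  0  1  2  2  2  3  3  3  4  4
 x  0  1  2  2  2  3  3  3  4  4

3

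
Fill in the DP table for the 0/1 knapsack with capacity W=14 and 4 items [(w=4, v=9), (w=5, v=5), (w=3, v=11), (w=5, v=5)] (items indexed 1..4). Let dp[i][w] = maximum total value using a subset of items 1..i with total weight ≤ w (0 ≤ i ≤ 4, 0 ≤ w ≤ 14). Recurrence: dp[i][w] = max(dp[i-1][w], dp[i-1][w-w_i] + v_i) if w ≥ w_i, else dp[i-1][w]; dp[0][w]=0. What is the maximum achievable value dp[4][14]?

i\w   0   1   2   3   4   5   6   7   8   9  10  11  12  13  14
  0   0   0   0   0   0   0   0   0   0   0   0   0   0   0   0
  1   0   0   0   0   9   9   9   9   9   9   9   9   9   9   9
  2   0   0   0   0   9   9   9   9   9  14  14  14  14  14  14
  3   0   0   0  11  11  11  11  20  20  20  20  20  25  25  25
  4   0   0   0  11  11  11  11  20  20  20  20  20  25  25  25

25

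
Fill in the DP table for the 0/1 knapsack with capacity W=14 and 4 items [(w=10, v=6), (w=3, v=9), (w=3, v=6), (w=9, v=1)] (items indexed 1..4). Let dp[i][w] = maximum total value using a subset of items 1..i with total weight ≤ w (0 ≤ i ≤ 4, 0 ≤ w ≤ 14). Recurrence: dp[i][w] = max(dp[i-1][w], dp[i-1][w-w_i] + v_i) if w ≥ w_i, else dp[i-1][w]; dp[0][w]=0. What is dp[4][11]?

15

i\w   0   1   2   3   4   5   6   7   8   9  10  11  12  13  14
  0   0   0   0   0   0   0   0   0   0   0   0   0   0   0   0
  1   0   0   0   0   0   0   0   0   0   0   6   6   6   6   6
  2   0   0   0   9   9   9   9   9   9   9   9   9   9  15  15
  3   0   0   0   9   9   9  15  15  15  15  15  15  15  15  15
  4   0   0   0   9   9   9  15  15  15  15  15  15  15  15  15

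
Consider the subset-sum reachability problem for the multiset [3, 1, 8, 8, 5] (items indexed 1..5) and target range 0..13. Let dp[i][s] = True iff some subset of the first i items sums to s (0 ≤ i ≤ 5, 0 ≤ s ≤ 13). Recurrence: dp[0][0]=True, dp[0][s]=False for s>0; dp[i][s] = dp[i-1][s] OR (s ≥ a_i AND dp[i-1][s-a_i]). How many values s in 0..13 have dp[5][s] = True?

11

i\s   0   1   2   3   4   5   6   7   8   9  10  11  12  13
  0   T   F   F   F   F   F   F   F   F   F   F   F   F   F
  1   T   F   F   T   F   F   F   F   F   F   F   F   F   F
  2   T   T   F   T   T   F   F   F   F   F   F   F   F   F
  3   T   T   F   T   T   F   F   F   T   T   F   T   T   F
  4   T   T   F   T   T   F   F   F   T   T   F   T   T   F
  5   T   T   F   T   T   T   T   F   T   T   F   T   T   T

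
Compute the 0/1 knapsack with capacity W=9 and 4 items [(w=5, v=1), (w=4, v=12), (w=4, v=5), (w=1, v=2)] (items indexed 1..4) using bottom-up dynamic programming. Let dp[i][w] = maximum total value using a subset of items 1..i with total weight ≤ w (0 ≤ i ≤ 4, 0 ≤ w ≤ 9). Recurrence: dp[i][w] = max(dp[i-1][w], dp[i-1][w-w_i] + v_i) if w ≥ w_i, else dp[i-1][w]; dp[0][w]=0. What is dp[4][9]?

i\w   0   1   2   3   4   5   6   7   8   9
  0   0   0   0   0   0   0   0   0   0   0
  1   0   0   0   0   0   1   1   1   1   1
  2   0   0   0   0  12  12  12  12  12  13
  3   0   0   0   0  12  12  12  12  17  17
  4   0   2   2   2  12  14  14  14  17  19

19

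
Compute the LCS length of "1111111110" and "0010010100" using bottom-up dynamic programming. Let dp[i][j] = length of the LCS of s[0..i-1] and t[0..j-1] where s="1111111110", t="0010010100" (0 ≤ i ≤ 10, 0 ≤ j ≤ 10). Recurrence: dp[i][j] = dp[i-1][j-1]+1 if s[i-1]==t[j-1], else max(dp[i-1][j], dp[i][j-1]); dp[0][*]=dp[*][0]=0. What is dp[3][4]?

   ''  0  0  1  0  0  1  0  1  0  0
''  0  0  0  0  0  0  0  0  0  0  0
 1  0  0  0  1  1  1  1  1  1  1  1
 1  0  0  0  1  1  1  2  2  2  2  2
 1  0  0  0  1  1  1  2  2  3  3  3
 1  0  0  0  1  1  1  2  2  3  3  3
 1  0  0  0  1  1  1  2  2  3  3  3
 1  0  0  0  1  1  1  2  2  3  3  3
 1  0  0  0  1  1  1  2  2  3  3  3
 1  0  0  0  1  1  1  2  2  3  3  3
 1  0  0  0  1  1  1  2  2  3  3  3
 0  0  1  1  1  2  2  2  3  3  4  4

1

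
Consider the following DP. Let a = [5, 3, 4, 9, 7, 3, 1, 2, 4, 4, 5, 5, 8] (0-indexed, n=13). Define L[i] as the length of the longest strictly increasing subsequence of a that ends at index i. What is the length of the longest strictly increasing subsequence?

   i    0    1    2    3    4    5    6    7    8    9   10   11   12
a[i]    5    3    4    9    7    3    1    2    4    4    5    5    8
L[i]    1    1    2    3    3    1    1    2    3    3    4    4    5

5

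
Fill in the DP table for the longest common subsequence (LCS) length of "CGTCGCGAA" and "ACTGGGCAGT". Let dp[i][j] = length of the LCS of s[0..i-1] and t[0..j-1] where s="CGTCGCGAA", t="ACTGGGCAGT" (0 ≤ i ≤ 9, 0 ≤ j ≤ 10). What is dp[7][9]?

5

   ''  A  C  T  G  G  G  C  A  G  T
''  0  0  0  0  0  0  0  0  0  0  0
 C  0  0  1  1  1  1  1  1  1  1  1
 G  0  0  1  1  2  2  2  2  2  2  2
 T  0  0  1  2  2  2  2  2  2  2  3
 C  0  0  1  2  2  2  2  3  3  3  3
 G  0  0  1  2  3  3  3  3  3  4  4
 C  0  0  1  2  3  3  3  4  4  4  4
 G  0  0  1  2  3  4  4  4  4  5  5
 A  0  1  1  2  3  4  4  4  5  5  5
 A  0  1  1  2  3  4  4  4  5  5  5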